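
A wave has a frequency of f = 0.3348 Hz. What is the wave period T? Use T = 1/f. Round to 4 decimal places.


T = 1 / f
T = 1 / 0.3348
T = 2.9869 s

2.9869


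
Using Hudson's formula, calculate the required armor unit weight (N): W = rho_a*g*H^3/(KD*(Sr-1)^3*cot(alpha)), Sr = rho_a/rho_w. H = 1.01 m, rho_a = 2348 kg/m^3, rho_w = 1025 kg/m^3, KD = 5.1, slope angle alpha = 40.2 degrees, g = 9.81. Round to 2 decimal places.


Sr = rho_a / rho_w = 2348 / 1025 = 2.290732
(Sr - 1) = 1.290732
(Sr - 1)^3 = 2.150344
cot(40.2) = 1 / tan(40.2) = 1 / 0.845066 = 1.183340
Numerator = 2348 * 9.81 * 1.01^3 = 23731.8296
Denominator = 5.1 * 2.150344 * 1.183340 = 12.977401
W = 23731.8296 / 12.977401
W = 1828.70 N

1828.70


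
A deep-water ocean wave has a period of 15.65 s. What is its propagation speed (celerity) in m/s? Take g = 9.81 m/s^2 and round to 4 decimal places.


We use the deep-water celerity formula:
C = g * T / (2 * pi)
C = 9.81 * 15.65 / (2 * 3.14159...)
C = 153.526500 / 6.283185
C = 24.4345 m/s

24.4345


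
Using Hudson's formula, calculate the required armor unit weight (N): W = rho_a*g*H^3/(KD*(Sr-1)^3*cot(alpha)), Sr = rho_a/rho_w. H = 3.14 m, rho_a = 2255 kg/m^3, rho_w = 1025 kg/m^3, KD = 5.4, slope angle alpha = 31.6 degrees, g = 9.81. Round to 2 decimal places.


Sr = rho_a / rho_w = 2255 / 1025 = 2.200000
(Sr - 1) = 1.200000
(Sr - 1)^3 = 1.728000
cot(31.6) = 1 / tan(31.6) = 1 / 0.615204 = 1.625477
Numerator = 2255 * 9.81 * 3.14^3 = 684864.2520
Denominator = 5.4 * 1.728000 * 1.625477 = 15.167649
W = 684864.2520 / 15.167649
W = 45152.96 N

45152.96


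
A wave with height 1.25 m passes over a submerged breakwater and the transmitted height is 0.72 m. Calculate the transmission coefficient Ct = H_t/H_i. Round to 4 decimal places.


Ct = H_t / H_i
Ct = 0.72 / 1.25
Ct = 0.5760

0.5760


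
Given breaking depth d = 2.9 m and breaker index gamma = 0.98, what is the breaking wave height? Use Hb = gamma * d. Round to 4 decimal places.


Hb = gamma * d
Hb = 0.98 * 2.9
Hb = 2.8420 m

2.8420


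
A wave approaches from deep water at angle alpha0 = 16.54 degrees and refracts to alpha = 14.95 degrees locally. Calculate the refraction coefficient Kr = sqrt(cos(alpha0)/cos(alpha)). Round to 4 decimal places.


Kr = sqrt(cos(alpha0) / cos(alpha))
cos(16.54) = 0.958621
cos(14.95) = 0.966151
Kr = sqrt(0.958621 / 0.966151)
Kr = sqrt(0.992206)
Kr = 0.9961

0.9961


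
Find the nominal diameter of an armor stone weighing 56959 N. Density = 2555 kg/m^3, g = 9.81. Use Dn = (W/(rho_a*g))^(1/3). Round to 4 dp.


V = W / (rho_a * g)
V = 56959 / (2555 * 9.81)
V = 56959 / 25064.55
V = 2.272492 m^3
Dn = V^(1/3) = 2.272492^(1/3)
Dn = 1.3147 m

1.3147


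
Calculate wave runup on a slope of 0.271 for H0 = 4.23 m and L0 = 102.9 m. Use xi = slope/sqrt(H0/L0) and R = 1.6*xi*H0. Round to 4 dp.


xi = slope / sqrt(H0/L0)
H0/L0 = 4.23/102.9 = 0.041108
sqrt(0.041108) = 0.202751
xi = 0.271 / 0.202751 = 1.336616
R = 1.6 * xi * H0 = 1.6 * 1.336616 * 4.23
R = 9.0462 m

9.0462


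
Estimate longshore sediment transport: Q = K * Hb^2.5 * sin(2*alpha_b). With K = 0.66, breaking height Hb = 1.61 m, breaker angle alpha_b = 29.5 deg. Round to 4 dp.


Q = K * Hb^2.5 * sin(2 * alpha_b)
Hb^2.5 = 1.61^2.5 = 3.289006
sin(2 * 29.5) = sin(59.0) = 0.857167
Q = 0.66 * 3.289006 * 0.857167
Q = 1.8607 m^3/s

1.8607


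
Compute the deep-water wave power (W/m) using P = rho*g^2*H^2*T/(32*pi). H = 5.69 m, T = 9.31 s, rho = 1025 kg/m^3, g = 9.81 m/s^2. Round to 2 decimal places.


P = rho * g^2 * H^2 * T / (32 * pi)
P = 1025 * 9.81^2 * 5.69^2 * 9.31 / (32 * pi)
P = 1025 * 96.2361 * 32.3761 * 9.31 / 100.53096
P = 295757.82 W/m

295757.82


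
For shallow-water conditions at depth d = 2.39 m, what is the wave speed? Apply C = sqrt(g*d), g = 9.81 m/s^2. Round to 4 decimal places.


Using the shallow-water approximation:
C = sqrt(g * d) = sqrt(9.81 * 2.39)
C = sqrt(23.4459)
C = 4.8421 m/s

4.8421


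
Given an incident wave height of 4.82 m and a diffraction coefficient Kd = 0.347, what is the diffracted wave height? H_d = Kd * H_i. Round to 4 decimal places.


H_d = Kd * H_i
H_d = 0.347 * 4.82
H_d = 1.6725 m

1.6725


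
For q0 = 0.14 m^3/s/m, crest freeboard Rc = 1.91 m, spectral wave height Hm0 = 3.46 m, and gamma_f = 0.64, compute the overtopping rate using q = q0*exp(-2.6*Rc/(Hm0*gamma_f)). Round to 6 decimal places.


q = q0 * exp(-2.6 * Rc / (Hm0 * gamma_f))
Exponent = -2.6 * 1.91 / (3.46 * 0.64)
= -2.6 * 1.91 / 2.2144
= -2.242594
exp(-2.242594) = 0.106183
q = 0.14 * 0.106183
q = 0.014866 m^3/s/m

0.014866


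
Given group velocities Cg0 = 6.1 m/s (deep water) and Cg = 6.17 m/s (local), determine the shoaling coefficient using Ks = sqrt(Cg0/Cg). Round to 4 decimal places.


Ks = sqrt(Cg0 / Cg)
Ks = sqrt(6.1 / 6.17)
Ks = sqrt(0.9887)
Ks = 0.9943

0.9943


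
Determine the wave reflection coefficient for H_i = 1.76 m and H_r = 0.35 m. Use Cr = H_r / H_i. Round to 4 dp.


Cr = H_r / H_i
Cr = 0.35 / 1.76
Cr = 0.1989

0.1989


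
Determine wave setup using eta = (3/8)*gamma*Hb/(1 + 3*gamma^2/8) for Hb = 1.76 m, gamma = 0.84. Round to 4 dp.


eta = (3/8) * gamma * Hb / (1 + 3*gamma^2/8)
Numerator = (3/8) * 0.84 * 1.76 = 0.554400
Denominator = 1 + 3*0.84^2/8 = 1 + 0.264600 = 1.264600
eta = 0.554400 / 1.264600
eta = 0.4384 m

0.4384


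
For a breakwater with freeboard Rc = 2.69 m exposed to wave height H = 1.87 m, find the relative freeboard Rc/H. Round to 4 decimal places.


Relative freeboard = Rc / H
= 2.69 / 1.87
= 1.4385

1.4385


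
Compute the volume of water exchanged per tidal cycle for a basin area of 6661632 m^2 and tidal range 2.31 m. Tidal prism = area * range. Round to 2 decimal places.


Tidal prism = Area * Tidal range
P = 6661632 * 2.31
P = 15388369.92 m^3

15388369.92


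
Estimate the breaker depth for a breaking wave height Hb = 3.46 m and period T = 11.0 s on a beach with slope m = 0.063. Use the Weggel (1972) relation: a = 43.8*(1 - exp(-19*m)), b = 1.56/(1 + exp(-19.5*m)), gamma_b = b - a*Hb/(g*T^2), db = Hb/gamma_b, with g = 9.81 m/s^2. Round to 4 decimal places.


a = 43.8 * (1 - exp(-19 * m))
exp(-19 * 0.063) = exp(-1.1970) = 0.302099
a = 43.8 * (1 - 0.302099) = 30.568057
b = 1.56 / (1 + exp(-19.5 * m))
exp(-19.5 * 0.063) = exp(-1.2285) = 0.292731
b = 1.56 / (1 + 0.292731) = 1.206747
Hb / (g * T^2) = 3.46 / (9.81 * 11.0^2) = 3.46 / 1187.0100 = 0.00291489
gamma_b = b - a * Hb/(g*T^2) = 1.206747 - 30.568057 * 0.00291489 = 1.117645
db = Hb / gamma_b = 3.46 / 1.117645
db = 3.0958 m

3.0958


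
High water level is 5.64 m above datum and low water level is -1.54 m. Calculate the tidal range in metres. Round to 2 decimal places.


Tidal range = High water - Low water
Tidal range = 5.64 - (-1.54)
Tidal range = 7.18 m

7.18


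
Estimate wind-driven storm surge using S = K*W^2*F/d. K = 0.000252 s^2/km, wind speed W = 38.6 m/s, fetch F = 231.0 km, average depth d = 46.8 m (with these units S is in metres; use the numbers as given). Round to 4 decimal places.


S = K * W^2 * F / d
W^2 = 38.6^2 = 1489.96
S = 0.000252 * 1489.96 * 231.0 / 46.8
Numerator = 0.000252 * 1489.96 * 231.0 = 86.733552
S = 86.733552 / 46.8 = 1.8533 m

1.8533


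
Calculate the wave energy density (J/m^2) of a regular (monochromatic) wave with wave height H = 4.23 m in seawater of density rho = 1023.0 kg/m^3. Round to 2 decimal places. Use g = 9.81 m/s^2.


E = (1/8) * rho * g * H^2
E = (1/8) * 1023.0 * 9.81 * 4.23^2
E = 0.125 * 1023.0 * 9.81 * 17.8929
E = 22445.82 J/m^2

22445.82


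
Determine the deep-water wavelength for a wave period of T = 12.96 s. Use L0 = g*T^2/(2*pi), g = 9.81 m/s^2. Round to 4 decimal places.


L0 = g * T^2 / (2 * pi)
L0 = 9.81 * 12.96^2 / (2 * pi)
L0 = 9.81 * 167.9616 / 6.28319
L0 = 1647.7033 / 6.28319
L0 = 262.2401 m

262.2401


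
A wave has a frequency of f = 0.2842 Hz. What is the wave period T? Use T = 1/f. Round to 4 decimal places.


T = 1 / f
T = 1 / 0.2842
T = 3.5186 s

3.5186


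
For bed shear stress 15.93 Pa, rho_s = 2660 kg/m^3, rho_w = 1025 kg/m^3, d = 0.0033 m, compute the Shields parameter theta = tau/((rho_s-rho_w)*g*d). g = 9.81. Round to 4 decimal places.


theta = tau / ((rho_s - rho_w) * g * d)
rho_s - rho_w = 2660 - 1025 = 1635
Denominator = 1635 * 9.81 * 0.0033 = 52.929855
theta = 15.93 / 52.929855
theta = 0.3010

0.3010


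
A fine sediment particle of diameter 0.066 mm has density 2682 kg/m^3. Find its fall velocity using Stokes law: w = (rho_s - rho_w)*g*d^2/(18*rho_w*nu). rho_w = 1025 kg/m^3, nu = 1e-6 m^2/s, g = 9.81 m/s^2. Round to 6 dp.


w = (rho_s - rho_w) * g * d^2 / (18 * rho_w * nu)
d = 0.066 mm = 0.000066 m
rho_s - rho_w = 2682 - 1025 = 1657
Numerator = 1657 * 9.81 * (0.000066)^2 = 0.000070807521
Denominator = 18 * 1025 * 1e-6 = 0.018450
w = 0.003838 m/s

0.003838


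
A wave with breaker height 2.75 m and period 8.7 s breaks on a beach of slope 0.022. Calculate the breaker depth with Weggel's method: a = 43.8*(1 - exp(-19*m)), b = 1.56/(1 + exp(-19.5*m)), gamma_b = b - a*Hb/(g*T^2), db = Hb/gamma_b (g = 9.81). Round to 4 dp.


a = 43.8 * (1 - exp(-19 * m))
exp(-19 * 0.022) = exp(-0.4180) = 0.658362
a = 43.8 * (1 - 0.658362) = 14.963734
b = 1.56 / (1 + exp(-19.5 * m))
exp(-19.5 * 0.022) = exp(-0.4290) = 0.651160
b = 1.56 / (1 + 0.651160) = 0.944790
Hb / (g * T^2) = 2.75 / (9.81 * 8.7^2) = 2.75 / 742.5189 = 0.00370361
gamma_b = b - a * Hb/(g*T^2) = 0.944790 - 14.963734 * 0.00370361 = 0.889371
db = Hb / gamma_b = 2.75 / 0.889371
db = 3.0921 m

3.0921


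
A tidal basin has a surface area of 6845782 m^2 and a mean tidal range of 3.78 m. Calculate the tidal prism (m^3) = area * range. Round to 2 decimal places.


Tidal prism = Area * Tidal range
P = 6845782 * 3.78
P = 25877055.96 m^3

25877055.96


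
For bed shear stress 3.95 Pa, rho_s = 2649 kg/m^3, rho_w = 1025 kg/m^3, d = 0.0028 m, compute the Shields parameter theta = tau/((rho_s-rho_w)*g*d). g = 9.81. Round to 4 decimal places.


theta = tau / ((rho_s - rho_w) * g * d)
rho_s - rho_w = 2649 - 1025 = 1624
Denominator = 1624 * 9.81 * 0.0028 = 44.608032
theta = 3.95 / 44.608032
theta = 0.0885

0.0885


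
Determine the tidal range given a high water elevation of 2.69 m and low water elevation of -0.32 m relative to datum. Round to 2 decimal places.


Tidal range = High water - Low water
Tidal range = 2.69 - (-0.32)
Tidal range = 3.01 m

3.01


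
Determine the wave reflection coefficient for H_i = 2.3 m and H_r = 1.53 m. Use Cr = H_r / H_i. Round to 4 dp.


Cr = H_r / H_i
Cr = 1.53 / 2.3
Cr = 0.6652

0.6652


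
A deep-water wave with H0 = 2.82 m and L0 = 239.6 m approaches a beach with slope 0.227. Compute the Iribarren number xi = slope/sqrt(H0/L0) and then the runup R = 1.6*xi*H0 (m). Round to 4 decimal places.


xi = slope / sqrt(H0/L0)
H0/L0 = 2.82/239.6 = 0.011770
sqrt(0.011770) = 0.108488
xi = 0.227 / 0.108488 = 2.092400
R = 1.6 * xi * H0 = 1.6 * 2.092400 * 2.82
R = 9.4409 m

9.4409


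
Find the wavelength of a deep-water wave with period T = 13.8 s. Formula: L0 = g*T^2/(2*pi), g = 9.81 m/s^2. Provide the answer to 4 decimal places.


L0 = g * T^2 / (2 * pi)
L0 = 9.81 * 13.8^2 / (2 * pi)
L0 = 9.81 * 190.4400 / 6.28319
L0 = 1868.2164 / 6.28319
L0 = 297.3359 m

297.3359


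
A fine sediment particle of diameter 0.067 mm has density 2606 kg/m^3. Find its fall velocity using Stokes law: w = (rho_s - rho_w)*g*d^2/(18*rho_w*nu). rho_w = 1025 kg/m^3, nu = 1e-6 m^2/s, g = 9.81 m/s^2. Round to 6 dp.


w = (rho_s - rho_w) * g * d^2 / (18 * rho_w * nu)
d = 0.067 mm = 0.000067 m
rho_s - rho_w = 2606 - 1025 = 1581
Numerator = 1581 * 9.81 * (0.000067)^2 = 0.000069622639
Denominator = 18 * 1025 * 1e-6 = 0.018450
w = 0.003774 m/s

0.003774


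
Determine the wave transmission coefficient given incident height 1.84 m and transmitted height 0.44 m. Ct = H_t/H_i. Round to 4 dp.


Ct = H_t / H_i
Ct = 0.44 / 1.84
Ct = 0.2391

0.2391


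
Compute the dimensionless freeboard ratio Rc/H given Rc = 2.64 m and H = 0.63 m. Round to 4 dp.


Relative freeboard = Rc / H
= 2.64 / 0.63
= 4.1905

4.1905


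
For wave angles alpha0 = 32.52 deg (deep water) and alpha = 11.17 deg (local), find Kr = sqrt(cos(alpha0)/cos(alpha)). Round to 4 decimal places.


Kr = sqrt(cos(alpha0) / cos(alpha))
cos(32.52) = 0.843204
cos(11.17) = 0.981057
Kr = sqrt(0.843204 / 0.981057)
Kr = sqrt(0.859485)
Kr = 0.9271

0.9271


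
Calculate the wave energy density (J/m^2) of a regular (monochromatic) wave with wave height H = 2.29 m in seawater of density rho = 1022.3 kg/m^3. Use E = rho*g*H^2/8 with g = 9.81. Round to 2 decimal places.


E = (1/8) * rho * g * H^2
E = (1/8) * 1022.3 * 9.81 * 2.29^2
E = 0.125 * 1022.3 * 9.81 * 5.2441
E = 6573.98 J/m^2

6573.98


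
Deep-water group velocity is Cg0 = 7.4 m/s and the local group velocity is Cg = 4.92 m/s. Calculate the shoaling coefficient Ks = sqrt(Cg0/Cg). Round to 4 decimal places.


Ks = sqrt(Cg0 / Cg)
Ks = sqrt(7.4 / 4.92)
Ks = sqrt(1.5041)
Ks = 1.2264

1.2264


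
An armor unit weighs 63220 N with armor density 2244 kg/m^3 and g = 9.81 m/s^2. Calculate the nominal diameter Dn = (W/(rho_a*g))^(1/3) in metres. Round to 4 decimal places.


V = W / (rho_a * g)
V = 63220 / (2244 * 9.81)
V = 63220 / 22013.64
V = 2.871856 m^3
Dn = V^(1/3) = 2.871856^(1/3)
Dn = 1.4214 m

1.4214


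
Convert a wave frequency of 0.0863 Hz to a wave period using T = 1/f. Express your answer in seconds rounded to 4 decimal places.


T = 1 / f
T = 1 / 0.0863
T = 11.5875 s

11.5875


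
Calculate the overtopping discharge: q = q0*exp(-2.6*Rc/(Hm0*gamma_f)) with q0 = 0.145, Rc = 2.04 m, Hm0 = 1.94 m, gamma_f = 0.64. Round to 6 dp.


q = q0 * exp(-2.6 * Rc / (Hm0 * gamma_f))
Exponent = -2.6 * 2.04 / (1.94 * 0.64)
= -2.6 * 2.04 / 1.2416
= -4.271907
exp(-4.271907) = 0.013955
q = 0.145 * 0.013955
q = 0.002023 m^3/s/m

0.002023


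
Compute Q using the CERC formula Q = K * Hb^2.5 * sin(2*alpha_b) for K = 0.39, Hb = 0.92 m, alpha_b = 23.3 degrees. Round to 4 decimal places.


Q = K * Hb^2.5 * sin(2 * alpha_b)
Hb^2.5 = 0.92^2.5 = 0.811838
sin(2 * 23.3) = sin(46.6) = 0.726575
Q = 0.39 * 0.811838 * 0.726575
Q = 0.2300 m^3/s

0.2300


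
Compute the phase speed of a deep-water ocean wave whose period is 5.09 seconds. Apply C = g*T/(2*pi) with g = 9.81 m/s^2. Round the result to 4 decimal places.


We use the deep-water celerity formula:
C = g * T / (2 * pi)
C = 9.81 * 5.09 / (2 * 3.14159...)
C = 49.932900 / 6.283185
C = 7.9471 m/s

7.9471


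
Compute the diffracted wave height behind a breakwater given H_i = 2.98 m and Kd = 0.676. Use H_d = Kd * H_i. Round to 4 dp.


H_d = Kd * H_i
H_d = 0.676 * 2.98
H_d = 2.0145 m

2.0145


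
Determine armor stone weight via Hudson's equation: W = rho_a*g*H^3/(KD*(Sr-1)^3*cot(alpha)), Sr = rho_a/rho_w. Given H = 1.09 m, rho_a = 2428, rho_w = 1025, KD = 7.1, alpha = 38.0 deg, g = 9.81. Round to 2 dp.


Sr = rho_a / rho_w = 2428 / 1025 = 2.368780
(Sr - 1) = 1.368780
(Sr - 1)^3 = 2.564492
cot(38.0) = 1 / tan(38.0) = 1 / 0.781286 = 1.279942
Numerator = 2428 * 9.81 * 1.09^3 = 30845.8813
Denominator = 7.1 * 2.564492 * 1.279942 = 23.305044
W = 30845.8813 / 23.305044
W = 1323.57 N

1323.57


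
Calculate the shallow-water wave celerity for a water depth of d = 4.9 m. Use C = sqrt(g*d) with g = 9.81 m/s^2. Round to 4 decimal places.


Using the shallow-water approximation:
C = sqrt(g * d) = sqrt(9.81 * 4.9)
C = sqrt(48.0690)
C = 6.9332 m/s

6.9332


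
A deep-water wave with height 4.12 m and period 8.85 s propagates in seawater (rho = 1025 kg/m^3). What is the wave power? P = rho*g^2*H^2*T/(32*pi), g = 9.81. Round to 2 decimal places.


P = rho * g^2 * H^2 * T / (32 * pi)
P = 1025 * 9.81^2 * 4.12^2 * 8.85 / (32 * pi)
P = 1025 * 96.2361 * 16.9744 * 8.85 / 100.53096
P = 147400.76 W/m

147400.76


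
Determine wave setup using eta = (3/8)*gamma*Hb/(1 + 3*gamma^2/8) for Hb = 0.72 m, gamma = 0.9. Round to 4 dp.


eta = (3/8) * gamma * Hb / (1 + 3*gamma^2/8)
Numerator = (3/8) * 0.9 * 0.72 = 0.243000
Denominator = 1 + 3*0.9^2/8 = 1 + 0.303750 = 1.303750
eta = 0.243000 / 1.303750
eta = 0.1864 m

0.1864


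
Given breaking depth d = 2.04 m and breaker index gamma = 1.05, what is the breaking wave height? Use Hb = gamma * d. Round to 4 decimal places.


Hb = gamma * d
Hb = 1.05 * 2.04
Hb = 2.1420 m

2.1420


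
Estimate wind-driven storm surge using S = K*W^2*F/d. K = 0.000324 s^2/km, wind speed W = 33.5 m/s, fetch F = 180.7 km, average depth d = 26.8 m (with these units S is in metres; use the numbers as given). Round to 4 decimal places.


S = K * W^2 * F / d
W^2 = 33.5^2 = 1122.25
S = 0.000324 * 1122.25 * 180.7 / 26.8
Numerator = 0.000324 * 1122.25 * 180.7 = 65.704146
S = 65.704146 / 26.8 = 2.4516 m

2.4516


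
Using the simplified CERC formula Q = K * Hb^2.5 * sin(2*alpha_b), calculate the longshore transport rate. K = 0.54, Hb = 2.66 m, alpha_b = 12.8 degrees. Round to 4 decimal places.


Q = K * Hb^2.5 * sin(2 * alpha_b)
Hb^2.5 = 2.66^2.5 = 11.539954
sin(2 * 12.8) = sin(25.6) = 0.432086
Q = 0.54 * 11.539954 * 0.432086
Q = 2.6926 m^3/s

2.6926


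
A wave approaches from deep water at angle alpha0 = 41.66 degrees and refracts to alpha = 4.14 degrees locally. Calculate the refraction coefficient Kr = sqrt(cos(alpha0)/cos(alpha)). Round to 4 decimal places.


Kr = sqrt(cos(alpha0) / cos(alpha))
cos(41.66) = 0.747102
cos(4.14) = 0.997391
Kr = sqrt(0.747102 / 0.997391)
Kr = sqrt(0.749057)
Kr = 0.8655

0.8655


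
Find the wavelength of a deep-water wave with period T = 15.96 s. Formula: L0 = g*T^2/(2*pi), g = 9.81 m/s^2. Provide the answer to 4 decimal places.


L0 = g * T^2 / (2 * pi)
L0 = 9.81 * 15.96^2 / (2 * pi)
L0 = 9.81 * 254.7216 / 6.28319
L0 = 2498.8189 / 6.28319
L0 = 397.6994 m

397.6994


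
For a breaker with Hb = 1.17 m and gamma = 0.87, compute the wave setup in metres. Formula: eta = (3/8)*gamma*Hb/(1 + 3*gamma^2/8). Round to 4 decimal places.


eta = (3/8) * gamma * Hb / (1 + 3*gamma^2/8)
Numerator = (3/8) * 0.87 * 1.17 = 0.381712
Denominator = 1 + 3*0.87^2/8 = 1 + 0.283838 = 1.283838
eta = 0.381712 / 1.283838
eta = 0.2973 m

0.2973


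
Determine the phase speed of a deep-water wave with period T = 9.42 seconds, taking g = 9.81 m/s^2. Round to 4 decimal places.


We use the deep-water celerity formula:
C = g * T / (2 * pi)
C = 9.81 * 9.42 / (2 * 3.14159...)
C = 92.410200 / 6.283185
C = 14.7075 m/s

14.7075


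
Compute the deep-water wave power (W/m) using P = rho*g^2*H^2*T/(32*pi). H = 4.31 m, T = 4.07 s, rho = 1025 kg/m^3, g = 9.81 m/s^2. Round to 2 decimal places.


P = rho * g^2 * H^2 * T / (32 * pi)
P = 1025 * 9.81^2 * 4.31^2 * 4.07 / (32 * pi)
P = 1025 * 96.2361 * 18.5761 * 4.07 / 100.53096
P = 74184.13 W/m

74184.13


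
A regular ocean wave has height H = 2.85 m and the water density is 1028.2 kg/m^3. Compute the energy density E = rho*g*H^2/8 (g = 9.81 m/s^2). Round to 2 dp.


E = (1/8) * rho * g * H^2
E = (1/8) * 1028.2 * 9.81 * 2.85^2
E = 0.125 * 1028.2 * 9.81 * 8.1225
E = 10241.09 J/m^2

10241.09


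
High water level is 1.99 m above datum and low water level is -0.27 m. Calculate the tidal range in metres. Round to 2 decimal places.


Tidal range = High water - Low water
Tidal range = 1.99 - (-0.27)
Tidal range = 2.26 m

2.26


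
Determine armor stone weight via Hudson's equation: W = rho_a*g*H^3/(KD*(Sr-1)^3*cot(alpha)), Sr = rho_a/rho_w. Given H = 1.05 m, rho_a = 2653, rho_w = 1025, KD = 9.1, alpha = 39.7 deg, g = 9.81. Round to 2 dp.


Sr = rho_a / rho_w = 2653 / 1025 = 2.588293
(Sr - 1) = 1.588293
(Sr - 1)^3 = 4.006744
cot(39.7) = 1 / tan(39.7) = 1 / 0.830216 = 1.204506
Numerator = 2653 * 9.81 * 1.05^3 = 30128.2672
Denominator = 9.1 * 4.006744 * 1.204506 = 43.917934
W = 30128.2672 / 43.917934
W = 686.01 N

686.01


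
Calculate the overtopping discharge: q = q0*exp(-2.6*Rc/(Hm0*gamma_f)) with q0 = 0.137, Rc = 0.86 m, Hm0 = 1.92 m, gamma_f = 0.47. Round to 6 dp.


q = q0 * exp(-2.6 * Rc / (Hm0 * gamma_f))
Exponent = -2.6 * 0.86 / (1.92 * 0.47)
= -2.6 * 0.86 / 0.9024
= -2.477837
exp(-2.477837) = 0.083925
q = 0.137 * 0.083925
q = 0.011498 m^3/s/m

0.011498


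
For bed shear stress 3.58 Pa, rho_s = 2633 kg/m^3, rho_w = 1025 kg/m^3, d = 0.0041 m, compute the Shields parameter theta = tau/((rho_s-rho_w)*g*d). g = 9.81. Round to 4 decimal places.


theta = tau / ((rho_s - rho_w) * g * d)
rho_s - rho_w = 2633 - 1025 = 1608
Denominator = 1608 * 9.81 * 0.0041 = 64.675368
theta = 3.58 / 64.675368
theta = 0.0554

0.0554


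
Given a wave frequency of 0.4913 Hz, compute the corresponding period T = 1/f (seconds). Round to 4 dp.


T = 1 / f
T = 1 / 0.4913
T = 2.0354 s

2.0354


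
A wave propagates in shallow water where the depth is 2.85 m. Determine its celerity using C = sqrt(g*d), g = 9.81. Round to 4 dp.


Using the shallow-water approximation:
C = sqrt(g * d) = sqrt(9.81 * 2.85)
C = sqrt(27.9585)
C = 5.2876 m/s

5.2876


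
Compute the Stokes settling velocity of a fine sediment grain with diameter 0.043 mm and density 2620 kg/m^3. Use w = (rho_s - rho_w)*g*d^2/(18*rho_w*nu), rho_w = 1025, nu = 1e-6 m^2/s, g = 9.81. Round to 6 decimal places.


w = (rho_s - rho_w) * g * d^2 / (18 * rho_w * nu)
d = 0.043 mm = 0.000043 m
rho_s - rho_w = 2620 - 1025 = 1595
Numerator = 1595 * 9.81 * (0.000043)^2 = 0.000028931211
Denominator = 18 * 1025 * 1e-6 = 0.018450
w = 0.001568 m/s

0.001568


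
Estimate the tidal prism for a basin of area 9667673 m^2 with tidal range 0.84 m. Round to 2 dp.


Tidal prism = Area * Tidal range
P = 9667673 * 0.84
P = 8120845.32 m^3

8120845.32


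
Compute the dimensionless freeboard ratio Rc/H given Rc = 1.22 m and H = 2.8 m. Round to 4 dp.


Relative freeboard = Rc / H
= 1.22 / 2.8
= 0.4357

0.4357


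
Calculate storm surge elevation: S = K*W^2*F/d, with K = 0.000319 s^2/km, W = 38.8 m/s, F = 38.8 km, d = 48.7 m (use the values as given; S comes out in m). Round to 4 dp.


S = K * W^2 * F / d
W^2 = 38.8^2 = 1505.44
S = 0.000319 * 1505.44 * 38.8 / 48.7
Numerator = 0.000319 * 1505.44 * 38.8 = 18.633132
S = 18.633132 / 48.7 = 0.3826 m

0.3826


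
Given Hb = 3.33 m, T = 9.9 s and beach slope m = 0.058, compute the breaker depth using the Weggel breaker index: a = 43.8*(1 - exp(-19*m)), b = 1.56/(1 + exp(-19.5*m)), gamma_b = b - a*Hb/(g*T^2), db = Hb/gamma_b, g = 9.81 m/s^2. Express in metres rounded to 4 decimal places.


a = 43.8 * (1 - exp(-19 * m))
exp(-19 * 0.058) = exp(-1.1020) = 0.332206
a = 43.8 * (1 - 0.332206) = 29.249377
b = 1.56 / (1 + exp(-19.5 * m))
exp(-19.5 * 0.058) = exp(-1.1310) = 0.322710
b = 1.56 / (1 + 0.322710) = 1.179397
Hb / (g * T^2) = 3.33 / (9.81 * 9.9^2) = 3.33 / 961.4781 = 0.00346342
gamma_b = b - a * Hb/(g*T^2) = 1.179397 - 29.249377 * 0.00346342 = 1.078094
db = Hb / gamma_b = 3.33 / 1.078094
db = 3.0888 m

3.0888


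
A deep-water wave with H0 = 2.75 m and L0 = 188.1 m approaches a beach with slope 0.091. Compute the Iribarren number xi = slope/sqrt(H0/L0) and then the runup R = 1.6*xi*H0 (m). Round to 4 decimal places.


xi = slope / sqrt(H0/L0)
H0/L0 = 2.75/188.1 = 0.014620
sqrt(0.014620) = 0.120913
xi = 0.091 / 0.120913 = 0.752609
R = 1.6 * xi * H0 = 1.6 * 0.752609 * 2.75
R = 3.3115 m

3.3115


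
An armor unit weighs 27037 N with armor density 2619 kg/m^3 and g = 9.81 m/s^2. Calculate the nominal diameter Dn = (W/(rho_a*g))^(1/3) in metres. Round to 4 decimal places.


V = W / (rho_a * g)
V = 27037 / (2619 * 9.81)
V = 27037 / 25692.39
V = 1.052335 m^3
Dn = V^(1/3) = 1.052335^(1/3)
Dn = 1.0171 m

1.0171


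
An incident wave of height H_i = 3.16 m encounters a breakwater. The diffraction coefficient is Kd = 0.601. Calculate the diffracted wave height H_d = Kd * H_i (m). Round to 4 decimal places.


H_d = Kd * H_i
H_d = 0.601 * 3.16
H_d = 1.8992 m

1.8992


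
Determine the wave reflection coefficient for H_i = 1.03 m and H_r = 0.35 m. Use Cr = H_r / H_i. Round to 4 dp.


Cr = H_r / H_i
Cr = 0.35 / 1.03
Cr = 0.3398

0.3398


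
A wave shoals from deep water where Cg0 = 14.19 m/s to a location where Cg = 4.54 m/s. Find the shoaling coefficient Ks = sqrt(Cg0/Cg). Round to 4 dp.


Ks = sqrt(Cg0 / Cg)
Ks = sqrt(14.19 / 4.54)
Ks = sqrt(3.1256)
Ks = 1.7679

1.7679


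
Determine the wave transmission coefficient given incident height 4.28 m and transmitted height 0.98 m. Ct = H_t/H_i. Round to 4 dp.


Ct = H_t / H_i
Ct = 0.98 / 4.28
Ct = 0.2290

0.2290


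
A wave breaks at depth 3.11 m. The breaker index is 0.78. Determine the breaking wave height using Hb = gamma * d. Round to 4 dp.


Hb = gamma * d
Hb = 0.78 * 3.11
Hb = 2.4258 m

2.4258


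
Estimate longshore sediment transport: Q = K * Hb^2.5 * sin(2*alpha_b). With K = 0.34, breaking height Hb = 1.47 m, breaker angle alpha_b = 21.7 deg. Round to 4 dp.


Q = K * Hb^2.5 * sin(2 * alpha_b)
Hb^2.5 = 1.47^2.5 = 2.619952
sin(2 * 21.7) = sin(43.4) = 0.687088
Q = 0.34 * 2.619952 * 0.687088
Q = 0.6120 m^3/s

0.6120


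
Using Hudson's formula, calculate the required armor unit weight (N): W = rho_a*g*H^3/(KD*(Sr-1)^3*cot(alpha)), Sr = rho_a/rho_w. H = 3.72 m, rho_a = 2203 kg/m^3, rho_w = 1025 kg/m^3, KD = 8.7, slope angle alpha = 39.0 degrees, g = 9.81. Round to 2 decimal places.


Sr = rho_a / rho_w = 2203 / 1025 = 2.149268
(Sr - 1) = 1.149268
(Sr - 1)^3 = 1.517974
cot(39.0) = 1 / tan(39.0) = 1 / 0.809784 = 1.234897
Numerator = 2203 * 9.81 * 3.72^3 = 1112531.5200
Denominator = 8.7 * 1.517974 * 1.234897 = 16.308511
W = 1112531.5200 / 16.308511
W = 68217.85 N

68217.85


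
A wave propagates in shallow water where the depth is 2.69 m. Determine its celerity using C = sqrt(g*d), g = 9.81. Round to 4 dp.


Using the shallow-water approximation:
C = sqrt(g * d) = sqrt(9.81 * 2.69)
C = sqrt(26.3889)
C = 5.1370 m/s

5.1370


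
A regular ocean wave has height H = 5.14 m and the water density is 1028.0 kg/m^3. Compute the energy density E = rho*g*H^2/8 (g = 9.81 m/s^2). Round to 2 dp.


E = (1/8) * rho * g * H^2
E = (1/8) * 1028.0 * 9.81 * 5.14^2
E = 0.125 * 1028.0 * 9.81 * 26.4196
E = 33304.15 J/m^2

33304.15


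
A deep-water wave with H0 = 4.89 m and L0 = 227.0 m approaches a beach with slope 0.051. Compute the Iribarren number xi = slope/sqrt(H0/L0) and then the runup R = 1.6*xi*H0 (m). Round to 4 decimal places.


xi = slope / sqrt(H0/L0)
H0/L0 = 4.89/227.0 = 0.021542
sqrt(0.021542) = 0.146771
xi = 0.051 / 0.146771 = 0.347479
R = 1.6 * xi * H0 = 1.6 * 0.347479 * 4.89
R = 2.7187 m

2.7187


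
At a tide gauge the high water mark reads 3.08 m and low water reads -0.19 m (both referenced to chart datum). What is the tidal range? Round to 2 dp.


Tidal range = High water - Low water
Tidal range = 3.08 - (-0.19)
Tidal range = 3.27 m

3.27


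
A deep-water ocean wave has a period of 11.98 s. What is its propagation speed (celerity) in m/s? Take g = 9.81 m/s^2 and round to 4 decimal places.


We use the deep-water celerity formula:
C = g * T / (2 * pi)
C = 9.81 * 11.98 / (2 * 3.14159...)
C = 117.523800 / 6.283185
C = 18.7045 m/s

18.7045


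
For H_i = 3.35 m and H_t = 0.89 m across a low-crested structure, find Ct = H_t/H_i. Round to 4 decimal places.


Ct = H_t / H_i
Ct = 0.89 / 3.35
Ct = 0.2657

0.2657


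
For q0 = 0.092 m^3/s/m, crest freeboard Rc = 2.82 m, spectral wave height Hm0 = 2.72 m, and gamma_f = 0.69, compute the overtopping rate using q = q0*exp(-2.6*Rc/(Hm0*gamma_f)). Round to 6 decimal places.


q = q0 * exp(-2.6 * Rc / (Hm0 * gamma_f))
Exponent = -2.6 * 2.82 / (2.72 * 0.69)
= -2.6 * 2.82 / 1.8768
= -3.906650
exp(-3.906650) = 0.020108
q = 0.092 * 0.020108
q = 0.001850 m^3/s/m

0.001850


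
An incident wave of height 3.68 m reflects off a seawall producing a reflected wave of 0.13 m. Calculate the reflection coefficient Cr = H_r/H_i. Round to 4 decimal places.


Cr = H_r / H_i
Cr = 0.13 / 3.68
Cr = 0.0353

0.0353


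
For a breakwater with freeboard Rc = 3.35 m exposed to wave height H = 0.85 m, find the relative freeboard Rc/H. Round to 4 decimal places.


Relative freeboard = Rc / H
= 3.35 / 0.85
= 3.9412

3.9412


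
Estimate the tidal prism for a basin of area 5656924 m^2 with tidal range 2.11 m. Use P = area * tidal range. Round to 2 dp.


Tidal prism = Area * Tidal range
P = 5656924 * 2.11
P = 11936109.64 m^3

11936109.64


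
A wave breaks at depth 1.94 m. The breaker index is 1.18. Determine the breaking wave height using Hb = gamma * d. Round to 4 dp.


Hb = gamma * d
Hb = 1.18 * 1.94
Hb = 2.2892 m

2.2892


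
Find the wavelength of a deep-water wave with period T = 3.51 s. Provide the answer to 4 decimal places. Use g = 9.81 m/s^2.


L0 = g * T^2 / (2 * pi)
L0 = 9.81 * 3.51^2 / (2 * pi)
L0 = 9.81 * 12.3201 / 6.28319
L0 = 120.8602 / 6.28319
L0 = 19.2355 m

19.2355


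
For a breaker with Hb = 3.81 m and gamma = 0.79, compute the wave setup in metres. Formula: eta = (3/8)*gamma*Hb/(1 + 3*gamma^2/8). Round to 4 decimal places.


eta = (3/8) * gamma * Hb / (1 + 3*gamma^2/8)
Numerator = (3/8) * 0.79 * 3.81 = 1.128713
Denominator = 1 + 3*0.79^2/8 = 1 + 0.234038 = 1.234038
eta = 1.128713 / 1.234038
eta = 0.9147 m

0.9147


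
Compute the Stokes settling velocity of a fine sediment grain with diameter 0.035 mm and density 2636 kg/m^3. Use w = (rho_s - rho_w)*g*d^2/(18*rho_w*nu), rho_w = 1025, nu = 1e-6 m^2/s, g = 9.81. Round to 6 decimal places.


w = (rho_s - rho_w) * g * d^2 / (18 * rho_w * nu)
d = 0.035 mm = 0.000035 m
rho_s - rho_w = 2636 - 1025 = 1611
Numerator = 1611 * 9.81 * (0.000035)^2 = 0.000019359790
Denominator = 18 * 1025 * 1e-6 = 0.018450
w = 0.001049 m/s

0.001049


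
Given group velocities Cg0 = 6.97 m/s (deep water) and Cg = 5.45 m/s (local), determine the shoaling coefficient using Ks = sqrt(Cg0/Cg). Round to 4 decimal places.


Ks = sqrt(Cg0 / Cg)
Ks = sqrt(6.97 / 5.45)
Ks = sqrt(1.2789)
Ks = 1.1309

1.1309


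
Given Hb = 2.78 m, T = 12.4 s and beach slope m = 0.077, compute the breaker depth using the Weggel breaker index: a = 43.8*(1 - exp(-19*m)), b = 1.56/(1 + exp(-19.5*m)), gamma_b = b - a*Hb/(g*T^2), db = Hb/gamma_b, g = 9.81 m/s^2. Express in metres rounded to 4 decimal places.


a = 43.8 * (1 - exp(-19 * m))
exp(-19 * 0.077) = exp(-1.4630) = 0.231541
a = 43.8 * (1 - 0.231541) = 33.658521
b = 1.56 / (1 + exp(-19.5 * m))
exp(-19.5 * 0.077) = exp(-1.5015) = 0.222796
b = 1.56 / (1 + 0.222796) = 1.275765
Hb / (g * T^2) = 2.78 / (9.81 * 12.4^2) = 2.78 / 1508.3856 = 0.00184303
gamma_b = b - a * Hb/(g*T^2) = 1.275765 - 33.658521 * 0.00184303 = 1.213731
db = Hb / gamma_b = 2.78 / 1.213731
db = 2.2905 m

2.2905


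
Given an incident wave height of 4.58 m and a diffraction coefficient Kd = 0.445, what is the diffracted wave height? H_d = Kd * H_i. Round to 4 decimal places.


H_d = Kd * H_i
H_d = 0.445 * 4.58
H_d = 2.0381 m

2.0381


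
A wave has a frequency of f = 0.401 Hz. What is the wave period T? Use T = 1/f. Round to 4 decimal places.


T = 1 / f
T = 1 / 0.401
T = 2.4938 s

2.4938


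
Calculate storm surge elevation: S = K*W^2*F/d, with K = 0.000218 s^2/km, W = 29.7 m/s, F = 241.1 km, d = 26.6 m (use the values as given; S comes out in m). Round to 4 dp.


S = K * W^2 * F / d
W^2 = 29.7^2 = 882.09
S = 0.000218 * 882.09 * 241.1 / 26.6
Numerator = 0.000218 * 882.09 * 241.1 = 46.362474
S = 46.362474 / 26.6 = 1.7430 m

1.7430


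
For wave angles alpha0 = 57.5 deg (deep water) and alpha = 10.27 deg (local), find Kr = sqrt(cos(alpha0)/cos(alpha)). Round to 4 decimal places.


Kr = sqrt(cos(alpha0) / cos(alpha))
cos(57.5) = 0.537300
cos(10.27) = 0.983979
Kr = sqrt(0.537300 / 0.983979)
Kr = sqrt(0.546048)
Kr = 0.7390

0.7390


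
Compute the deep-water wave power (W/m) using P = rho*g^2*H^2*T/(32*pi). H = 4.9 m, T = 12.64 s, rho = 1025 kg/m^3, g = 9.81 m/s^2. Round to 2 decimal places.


P = rho * g^2 * H^2 * T / (32 * pi)
P = 1025 * 9.81^2 * 4.9^2 * 12.64 / (32 * pi)
P = 1025 * 96.2361 * 24.0100 * 12.64 / 100.53096
P = 297783.93 W/m

297783.93


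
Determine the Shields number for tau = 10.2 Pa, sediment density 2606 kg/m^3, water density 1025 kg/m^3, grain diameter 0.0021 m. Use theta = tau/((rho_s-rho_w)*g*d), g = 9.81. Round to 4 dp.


theta = tau / ((rho_s - rho_w) * g * d)
rho_s - rho_w = 2606 - 1025 = 1581
Denominator = 1581 * 9.81 * 0.0021 = 32.570181
theta = 10.2 / 32.570181
theta = 0.3132

0.3132


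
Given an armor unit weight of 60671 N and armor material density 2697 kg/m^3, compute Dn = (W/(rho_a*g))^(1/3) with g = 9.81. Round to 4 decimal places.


V = W / (rho_a * g)
V = 60671 / (2697 * 9.81)
V = 60671 / 26457.57
V = 2.293143 m^3
Dn = V^(1/3) = 2.293143^(1/3)
Dn = 1.3187 m

1.3187


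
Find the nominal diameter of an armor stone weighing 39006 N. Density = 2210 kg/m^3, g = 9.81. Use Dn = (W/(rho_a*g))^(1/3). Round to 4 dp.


V = W / (rho_a * g)
V = 39006 / (2210 * 9.81)
V = 39006 / 21680.10
V = 1.799161 m^3
Dn = V^(1/3) = 1.799161^(1/3)
Dn = 1.2163 m

1.2163


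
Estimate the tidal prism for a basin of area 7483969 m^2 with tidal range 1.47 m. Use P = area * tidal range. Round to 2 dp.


Tidal prism = Area * Tidal range
P = 7483969 * 1.47
P = 11001434.43 m^3

11001434.43


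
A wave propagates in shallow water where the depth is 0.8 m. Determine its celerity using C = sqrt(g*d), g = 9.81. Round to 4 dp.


Using the shallow-water approximation:
C = sqrt(g * d) = sqrt(9.81 * 0.8)
C = sqrt(7.8480)
C = 2.8014 m/s

2.8014


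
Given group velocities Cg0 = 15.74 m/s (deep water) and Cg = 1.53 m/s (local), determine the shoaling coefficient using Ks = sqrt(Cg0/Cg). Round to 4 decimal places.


Ks = sqrt(Cg0 / Cg)
Ks = sqrt(15.74 / 1.53)
Ks = sqrt(10.2876)
Ks = 3.2074

3.2074


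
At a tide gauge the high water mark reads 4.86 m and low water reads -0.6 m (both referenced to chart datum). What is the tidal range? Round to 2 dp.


Tidal range = High water - Low water
Tidal range = 4.86 - (-0.6)
Tidal range = 5.46 m

5.46


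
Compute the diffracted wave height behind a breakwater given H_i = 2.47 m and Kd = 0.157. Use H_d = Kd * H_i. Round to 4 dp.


H_d = Kd * H_i
H_d = 0.157 * 2.47
H_d = 0.3878 m

0.3878


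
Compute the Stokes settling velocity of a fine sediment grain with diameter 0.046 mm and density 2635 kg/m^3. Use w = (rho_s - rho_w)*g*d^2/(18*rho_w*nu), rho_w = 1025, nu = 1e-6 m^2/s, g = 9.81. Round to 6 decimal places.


w = (rho_s - rho_w) * g * d^2 / (18 * rho_w * nu)
d = 0.046 mm = 0.000046 m
rho_s - rho_w = 2635 - 1025 = 1610
Numerator = 1610 * 9.81 * (0.000046)^2 = 0.000033420316
Denominator = 18 * 1025 * 1e-6 = 0.018450
w = 0.001811 m/s

0.001811


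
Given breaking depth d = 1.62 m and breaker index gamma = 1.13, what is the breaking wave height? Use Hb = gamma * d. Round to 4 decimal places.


Hb = gamma * d
Hb = 1.13 * 1.62
Hb = 1.8306 m

1.8306


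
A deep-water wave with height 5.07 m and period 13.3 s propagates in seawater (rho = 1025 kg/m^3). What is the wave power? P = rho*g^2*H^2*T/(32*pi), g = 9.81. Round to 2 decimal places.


P = rho * g^2 * H^2 * T / (32 * pi)
P = 1025 * 9.81^2 * 5.07^2 * 13.3 / (32 * pi)
P = 1025 * 96.2361 * 25.7049 * 13.3 / 100.53096
P = 335451.38 W/m

335451.38


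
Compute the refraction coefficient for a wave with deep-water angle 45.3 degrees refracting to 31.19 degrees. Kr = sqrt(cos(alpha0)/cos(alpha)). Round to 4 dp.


Kr = sqrt(cos(alpha0) / cos(alpha))
cos(45.3) = 0.703395
cos(31.19) = 0.855455
Kr = sqrt(0.703395 / 0.855455)
Kr = sqrt(0.822247)
Kr = 0.9068

0.9068


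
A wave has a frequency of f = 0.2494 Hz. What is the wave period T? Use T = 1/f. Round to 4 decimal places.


T = 1 / f
T = 1 / 0.2494
T = 4.0096 s

4.0096


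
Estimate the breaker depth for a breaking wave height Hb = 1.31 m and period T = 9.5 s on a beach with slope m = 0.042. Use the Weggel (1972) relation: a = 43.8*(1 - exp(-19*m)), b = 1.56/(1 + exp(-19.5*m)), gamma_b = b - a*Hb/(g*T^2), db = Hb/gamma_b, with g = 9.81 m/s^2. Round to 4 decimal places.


a = 43.8 * (1 - exp(-19 * m))
exp(-19 * 0.042) = exp(-0.7980) = 0.450229
a = 43.8 * (1 - 0.450229) = 24.079991
b = 1.56 / (1 + exp(-19.5 * m))
exp(-19.5 * 0.042) = exp(-0.8190) = 0.440872
b = 1.56 / (1 + 0.440872) = 1.082677
Hb / (g * T^2) = 1.31 / (9.81 * 9.5^2) = 1.31 / 885.3525 = 0.00147964
gamma_b = b - a * Hb/(g*T^2) = 1.082677 - 24.079991 * 0.00147964 = 1.047048
db = Hb / gamma_b = 1.31 / 1.047048
db = 1.2511 m

1.2511


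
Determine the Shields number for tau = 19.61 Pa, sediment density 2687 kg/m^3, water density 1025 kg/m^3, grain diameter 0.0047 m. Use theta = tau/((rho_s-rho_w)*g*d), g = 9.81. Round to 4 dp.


theta = tau / ((rho_s - rho_w) * g * d)
rho_s - rho_w = 2687 - 1025 = 1662
Denominator = 1662 * 9.81 * 0.0047 = 76.629834
theta = 19.61 / 76.629834
theta = 0.2559

0.2559


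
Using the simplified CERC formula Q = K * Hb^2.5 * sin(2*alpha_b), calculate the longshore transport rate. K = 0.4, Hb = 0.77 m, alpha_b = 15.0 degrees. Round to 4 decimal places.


Q = K * Hb^2.5 * sin(2 * alpha_b)
Hb^2.5 = 0.77^2.5 = 0.520268
sin(2 * 15.0) = sin(30.0) = 0.500000
Q = 0.4 * 0.520268 * 0.500000
Q = 0.1041 m^3/s

0.1041


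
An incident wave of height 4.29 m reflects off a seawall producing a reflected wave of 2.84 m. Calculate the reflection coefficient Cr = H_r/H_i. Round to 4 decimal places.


Cr = H_r / H_i
Cr = 2.84 / 4.29
Cr = 0.6620

0.6620


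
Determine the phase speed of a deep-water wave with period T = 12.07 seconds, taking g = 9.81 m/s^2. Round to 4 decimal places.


We use the deep-water celerity formula:
C = g * T / (2 * pi)
C = 9.81 * 12.07 / (2 * 3.14159...)
C = 118.406700 / 6.283185
C = 18.8450 m/s

18.8450


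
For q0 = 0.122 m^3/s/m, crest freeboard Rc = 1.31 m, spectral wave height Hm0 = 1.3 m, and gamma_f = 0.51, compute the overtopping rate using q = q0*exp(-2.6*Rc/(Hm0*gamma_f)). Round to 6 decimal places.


q = q0 * exp(-2.6 * Rc / (Hm0 * gamma_f))
Exponent = -2.6 * 1.31 / (1.3 * 0.51)
= -2.6 * 1.31 / 0.6630
= -5.137255
exp(-5.137255) = 0.005874
q = 0.122 * 0.005874
q = 0.000717 m^3/s/m

0.000717


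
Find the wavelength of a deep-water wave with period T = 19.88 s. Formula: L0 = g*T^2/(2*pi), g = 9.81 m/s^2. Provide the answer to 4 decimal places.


L0 = g * T^2 / (2 * pi)
L0 = 9.81 * 19.88^2 / (2 * pi)
L0 = 9.81 * 395.2144 / 6.28319
L0 = 3877.0533 / 6.28319
L0 = 617.0522 m

617.0522


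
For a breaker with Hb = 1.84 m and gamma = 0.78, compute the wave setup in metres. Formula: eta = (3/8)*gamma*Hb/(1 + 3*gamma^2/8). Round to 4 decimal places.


eta = (3/8) * gamma * Hb / (1 + 3*gamma^2/8)
Numerator = (3/8) * 0.78 * 1.84 = 0.538200
Denominator = 1 + 3*0.78^2/8 = 1 + 0.228150 = 1.228150
eta = 0.538200 / 1.228150
eta = 0.4382 m

0.4382


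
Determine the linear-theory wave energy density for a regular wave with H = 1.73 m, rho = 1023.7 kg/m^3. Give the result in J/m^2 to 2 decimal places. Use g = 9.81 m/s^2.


E = (1/8) * rho * g * H^2
E = (1/8) * 1023.7 * 9.81 * 1.73^2
E = 0.125 * 1023.7 * 9.81 * 2.9929
E = 3757.02 J/m^2

3757.02


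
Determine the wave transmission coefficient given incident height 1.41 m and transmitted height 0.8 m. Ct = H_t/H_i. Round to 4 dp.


Ct = H_t / H_i
Ct = 0.8 / 1.41
Ct = 0.5674

0.5674


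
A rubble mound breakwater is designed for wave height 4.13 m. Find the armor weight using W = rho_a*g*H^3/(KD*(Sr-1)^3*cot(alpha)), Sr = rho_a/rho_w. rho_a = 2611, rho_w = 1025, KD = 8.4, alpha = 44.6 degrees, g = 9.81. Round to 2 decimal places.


Sr = rho_a / rho_w = 2611 / 1025 = 2.547317
(Sr - 1) = 1.547317
(Sr - 1)^3 = 3.704571
cot(44.6) = 1 / tan(44.6) = 1 / 0.986134 = 1.014061
Numerator = 2611 * 9.81 * 4.13^3 = 1804371.8131
Denominator = 8.4 * 3.704571 * 1.014061 = 31.555955
W = 1804371.8131 / 31.555955
W = 57180.07 N

57180.07


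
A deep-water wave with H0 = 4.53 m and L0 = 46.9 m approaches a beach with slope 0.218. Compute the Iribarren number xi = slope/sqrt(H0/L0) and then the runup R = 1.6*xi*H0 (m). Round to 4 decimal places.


xi = slope / sqrt(H0/L0)
H0/L0 = 4.53/46.9 = 0.096588
sqrt(0.096588) = 0.310787
xi = 0.218 / 0.310787 = 0.701445
R = 1.6 * xi * H0 = 1.6 * 0.701445 * 4.53
R = 5.0841 m

5.0841
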